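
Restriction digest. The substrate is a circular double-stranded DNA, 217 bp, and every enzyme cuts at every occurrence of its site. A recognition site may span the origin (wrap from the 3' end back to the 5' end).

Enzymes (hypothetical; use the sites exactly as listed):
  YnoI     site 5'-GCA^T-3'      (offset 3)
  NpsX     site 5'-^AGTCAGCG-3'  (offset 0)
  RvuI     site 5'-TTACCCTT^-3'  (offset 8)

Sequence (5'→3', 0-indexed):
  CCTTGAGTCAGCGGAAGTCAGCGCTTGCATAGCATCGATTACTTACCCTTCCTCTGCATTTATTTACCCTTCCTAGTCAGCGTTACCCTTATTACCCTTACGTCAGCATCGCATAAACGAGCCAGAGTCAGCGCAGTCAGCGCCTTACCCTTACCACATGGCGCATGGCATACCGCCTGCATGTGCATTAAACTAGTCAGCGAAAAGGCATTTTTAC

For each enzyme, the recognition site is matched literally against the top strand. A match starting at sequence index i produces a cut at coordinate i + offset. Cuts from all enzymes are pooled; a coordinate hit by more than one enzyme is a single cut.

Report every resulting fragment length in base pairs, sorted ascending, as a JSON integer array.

Site scan:
  YnoI (GCAT, off=3): starts [26, 31, 55, 105, 110, 162, 167, 178, 184, 207] → cuts [29, 34, 58, 108, 113, 165, 170, 181, 187, 210]
  NpsX (AGTCAGCG, off=0): starts [5, 15, 74, 125, 134, 194] → cuts [5, 15, 74, 125, 134, 194]
  RvuI (TTACCCTT, off=8): starts [42, 63, 82, 91, 144, 213] → cuts [4, 50, 71, 90, 99, 152]

All cut coordinates (distinct, sorted): [4, 5, 15, 29, 34, 50, 58, 71, 74, 90, 99, 108, 113, 125, 134, 152, 165, 170, 181, 187, 194, 210]

Fragments:
  4→5: 1 bp
  5→15: 10 bp
  15→29: 14 bp
  29→34: 5 bp
  34→50: 16 bp
  50→58: 8 bp
  58→71: 13 bp
  71→74: 3 bp
  74→90: 16 bp
  90→99: 9 bp
  99→108: 9 bp
  108→113: 5 bp
  113→125: 12 bp
  125→134: 9 bp
  134→152: 18 bp
  152→165: 13 bp
  165→170: 5 bp
  170→181: 11 bp
  181→187: 6 bp
  187→194: 7 bp
  194→210: 16 bp
  210→4 (wrap): 217-210+4 = 11 bp

[1,3,5,5,5,6,7,8,9,9,9,10,11,11,12,13,13,14,16,16,16,18]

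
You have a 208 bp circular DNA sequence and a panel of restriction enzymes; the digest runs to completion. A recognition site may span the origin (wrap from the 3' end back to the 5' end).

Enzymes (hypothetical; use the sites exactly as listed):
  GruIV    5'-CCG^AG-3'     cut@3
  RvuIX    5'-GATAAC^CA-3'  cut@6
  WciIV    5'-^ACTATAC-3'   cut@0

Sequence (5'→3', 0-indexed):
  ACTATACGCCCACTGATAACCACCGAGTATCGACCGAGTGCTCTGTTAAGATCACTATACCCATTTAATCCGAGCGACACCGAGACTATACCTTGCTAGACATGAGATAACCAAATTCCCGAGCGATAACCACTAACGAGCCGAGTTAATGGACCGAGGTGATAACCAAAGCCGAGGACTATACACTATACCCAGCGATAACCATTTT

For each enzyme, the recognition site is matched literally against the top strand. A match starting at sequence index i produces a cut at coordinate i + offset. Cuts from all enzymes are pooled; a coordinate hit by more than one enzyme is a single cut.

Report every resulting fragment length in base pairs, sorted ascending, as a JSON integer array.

Site scan:
  GruIV (CCGAG, off=3): starts [22, 33, 69, 79, 118, 140, 153, 171] → cuts [25, 36, 72, 82, 121, 143, 156, 174]
  RvuIX (GATAACCA, off=6): starts [14, 105, 124, 160, 196] → cuts [20, 111, 130, 166, 202]
  WciIV (ACTATAC, off=0): starts [0, 53, 84, 177, 184] → cuts [0, 53, 84, 177, 184]

Pooled cuts: [0, 20, 25, 36, 53, 72, 82, 84, 111, 121, 130, 143, 156, 166, 174, 177, 184, 202]

Fragments:
  0→20: 20 bp
  20→25: 5 bp
  25→36: 11 bp
  36→53: 17 bp
  53→72: 19 bp
  72→82: 10 bp
  82→84: 2 bp
  84→111: 27 bp
  111→121: 10 bp
  121→130: 9 bp
  130→143: 13 bp
  143→156: 13 bp
  156→166: 10 bp
  166→174: 8 bp
  174→177: 3 bp
  177→184: 7 bp
  184→202: 18 bp
  202→0 (wrap): 208-202+0 = 6 bp

[2,3,5,6,7,8,9,10,10,10,11,13,13,17,18,19,20,27]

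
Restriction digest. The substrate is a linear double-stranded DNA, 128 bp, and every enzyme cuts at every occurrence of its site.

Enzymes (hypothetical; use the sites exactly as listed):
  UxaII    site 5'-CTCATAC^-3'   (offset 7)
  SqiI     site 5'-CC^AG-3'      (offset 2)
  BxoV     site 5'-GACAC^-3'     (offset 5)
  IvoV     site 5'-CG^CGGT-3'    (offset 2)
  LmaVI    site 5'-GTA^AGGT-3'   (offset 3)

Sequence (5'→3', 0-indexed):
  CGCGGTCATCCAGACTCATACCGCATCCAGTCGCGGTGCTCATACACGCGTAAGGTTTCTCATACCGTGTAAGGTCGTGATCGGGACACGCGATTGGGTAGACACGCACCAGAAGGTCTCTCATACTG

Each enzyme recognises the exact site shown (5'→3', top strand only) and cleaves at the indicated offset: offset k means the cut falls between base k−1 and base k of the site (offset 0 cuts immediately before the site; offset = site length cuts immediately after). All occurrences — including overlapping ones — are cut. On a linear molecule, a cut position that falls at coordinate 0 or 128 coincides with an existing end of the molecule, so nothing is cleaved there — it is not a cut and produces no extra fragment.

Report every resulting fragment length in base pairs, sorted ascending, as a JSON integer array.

Site scan:
  UxaII CTCATAC/7: at [14, 38, 58, 119] ⇒ [21, 45, 65, 126]
  SqiI CCAG/2: at [9, 26, 108] ⇒ [11, 28, 110]
  BxoV GACAC/5: at [84, 100] ⇒ [89, 105]
  IvoV CGCGGT/2: at [0, 31] ⇒ [2, 33]
  LmaVI GTAAGGT/3: at [49, 68] ⇒ [52, 71]

All cut coordinates (distinct, sorted): [2, 11, 21, 28, 33, 45, 52, 65, 71, 89, 105, 110, 126]

Fragment lengths:
  [0,2): 2 bp
  [2,11): 9 bp
  [11,21): 10 bp
  [21,28): 7 bp
  [28,33): 5 bp
  [33,45): 12 bp
  [45,52): 7 bp
  [52,65): 13 bp
  [65,71): 6 bp
  [71,89): 18 bp
  [89,105): 16 bp
  [105,110): 5 bp
  [110,126): 16 bp
  [126,128): 2 bp

[2,2,5,5,6,7,7,9,10,12,13,16,16,18]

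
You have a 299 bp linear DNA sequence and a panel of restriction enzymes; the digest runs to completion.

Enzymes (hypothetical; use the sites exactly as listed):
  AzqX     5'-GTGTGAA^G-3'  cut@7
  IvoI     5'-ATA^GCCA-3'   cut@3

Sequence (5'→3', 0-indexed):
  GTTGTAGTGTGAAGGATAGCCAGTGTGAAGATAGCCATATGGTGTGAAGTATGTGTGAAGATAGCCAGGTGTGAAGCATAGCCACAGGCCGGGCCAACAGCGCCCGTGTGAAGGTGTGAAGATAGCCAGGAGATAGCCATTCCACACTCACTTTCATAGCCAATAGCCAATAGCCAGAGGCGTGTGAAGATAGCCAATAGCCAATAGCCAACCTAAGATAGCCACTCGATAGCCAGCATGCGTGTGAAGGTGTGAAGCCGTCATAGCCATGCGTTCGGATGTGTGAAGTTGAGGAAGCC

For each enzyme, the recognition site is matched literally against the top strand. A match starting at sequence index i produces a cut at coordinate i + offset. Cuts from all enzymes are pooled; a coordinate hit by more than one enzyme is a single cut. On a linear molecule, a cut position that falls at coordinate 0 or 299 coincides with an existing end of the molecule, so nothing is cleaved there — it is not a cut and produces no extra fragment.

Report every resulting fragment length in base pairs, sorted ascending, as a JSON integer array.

[4,4,4,4,5,5,7,7,7,7,8,8,9,11,11,11,11,12,12,13,14,15,16,17,22,23,32]

Per-enzyme occurrences:
  AzqX GTGTGAAG/7: at [6, 22, 41, 52, 68, 105, 113, 181, 241, 249, 280] ⇒ [13, 29, 48, 59, 75, 112, 120, 188, 248, 256, 287]
  IvoI ATAGCCA/3: at [15, 30, 60, 77, 121, 132, 155, 162, 169, 189, 196, 203, 217, 228, 262] ⇒ [18, 33, 63, 80, 124, 135, 158, 165, 172, 192, 199, 206, 220, 231, 265]

All cut coordinates (distinct, sorted): [13, 18, 29, 33, 48, 59, 63, 75, 80, 112, 120, 124, 135, 158, 165, 172, 188, 192, 199, 206, 220, 231, 248, 256, 265, 287]

Fragment lengths:
  [0,13): 13 bp
  [13,18): 5 bp
  [18,29): 11 bp
  [29,33): 4 bp
  [33,48): 15 bp
  [48,59): 11 bp
  [59,63): 4 bp
  [63,75): 12 bp
  [75,80): 5 bp
  [80,112): 32 bp
  [112,120): 8 bp
  [120,124): 4 bp
  [124,135): 11 bp
  [135,158): 23 bp
  [158,165): 7 bp
  [165,172): 7 bp
  [172,188): 16 bp
  [188,192): 4 bp
  [192,199): 7 bp
  [199,206): 7 bp
  [206,220): 14 bp
  [220,231): 11 bp
  [231,248): 17 bp
  [248,256): 8 bp
  [256,265): 9 bp
  [265,287): 22 bp
  [287,299): 12 bp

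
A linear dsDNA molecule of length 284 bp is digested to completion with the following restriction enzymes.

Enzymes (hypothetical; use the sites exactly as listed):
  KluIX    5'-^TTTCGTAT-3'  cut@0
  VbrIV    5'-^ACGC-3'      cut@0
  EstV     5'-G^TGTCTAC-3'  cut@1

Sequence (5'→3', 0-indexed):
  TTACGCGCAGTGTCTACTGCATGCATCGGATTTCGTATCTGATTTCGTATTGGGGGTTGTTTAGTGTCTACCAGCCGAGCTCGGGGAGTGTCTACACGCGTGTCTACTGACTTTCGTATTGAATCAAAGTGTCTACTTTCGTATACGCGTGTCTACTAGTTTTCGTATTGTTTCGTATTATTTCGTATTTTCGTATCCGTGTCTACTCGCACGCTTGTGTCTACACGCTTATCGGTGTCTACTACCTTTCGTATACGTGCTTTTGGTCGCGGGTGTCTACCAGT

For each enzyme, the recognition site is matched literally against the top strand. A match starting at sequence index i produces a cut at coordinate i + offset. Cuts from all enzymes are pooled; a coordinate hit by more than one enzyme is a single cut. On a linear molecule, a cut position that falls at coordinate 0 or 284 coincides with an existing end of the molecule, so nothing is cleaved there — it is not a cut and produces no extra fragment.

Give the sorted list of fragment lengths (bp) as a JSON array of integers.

Site scan:
  KluIX (TTTCGTAT, off=0): starts [30, 42, 111, 136, 160, 170, 180, 188, 246] → cuts [30, 42, 111, 136, 160, 170, 180, 188, 246]
  VbrIV (ACGC, off=0): starts [2, 95, 144, 210, 224] → cuts [2, 95, 144, 210, 224]
  EstV (GTGTCTAC, off=1): starts [9, 63, 87, 99, 128, 148, 198, 216, 234, 272] → cuts [10, 64, 88, 100, 129, 149, 199, 217, 235, 273]

All cut coordinates (distinct, sorted): [2, 10, 30, 42, 64, 88, 95, 100, 111, 129, 136, 144, 149, 160, 170, 180, 188, 199, 210, 217, 224, 235, 246, 273]

Fragment lengths:
  [0,2): 2 bp
  [2,10): 8 bp
  [10,30): 20 bp
  [30,42): 12 bp
  [42,64): 22 bp
  [64,88): 24 bp
  [88,95): 7 bp
  [95,100): 5 bp
  [100,111): 11 bp
  [111,129): 18 bp
  [129,136): 7 bp
  [136,144): 8 bp
  [144,149): 5 bp
  [149,160): 11 bp
  [160,170): 10 bp
  [170,180): 10 bp
  [180,188): 8 bp
  [188,199): 11 bp
  [199,210): 11 bp
  [210,217): 7 bp
  [217,224): 7 bp
  [224,235): 11 bp
  [235,246): 11 bp
  [246,273): 27 bp
  [273,284): 11 bp

[2,5,5,7,7,7,7,8,8,8,10,10,11,11,11,11,11,11,11,12,18,20,22,24,27]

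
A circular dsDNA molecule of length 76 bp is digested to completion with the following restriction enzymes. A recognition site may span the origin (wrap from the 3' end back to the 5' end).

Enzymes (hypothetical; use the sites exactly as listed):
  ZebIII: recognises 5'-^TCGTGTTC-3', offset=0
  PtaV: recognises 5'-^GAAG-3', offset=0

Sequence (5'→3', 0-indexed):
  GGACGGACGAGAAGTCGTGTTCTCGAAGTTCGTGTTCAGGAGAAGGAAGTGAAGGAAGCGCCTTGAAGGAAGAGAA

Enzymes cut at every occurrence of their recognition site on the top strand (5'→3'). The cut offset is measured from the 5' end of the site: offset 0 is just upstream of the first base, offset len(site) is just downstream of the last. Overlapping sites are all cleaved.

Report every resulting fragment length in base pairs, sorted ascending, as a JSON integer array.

[4,4,4,4,5,5,5,10,10,12,13]

Per-enzyme occurrences:
  ZebIII (TCGTGTTC, off=0): starts [14, 29] → cuts [14, 29]
  PtaV (GAAG, off=0): starts [10, 24, 41, 45, 50, 54, 64, 68, 73] → cuts [10, 24, 41, 45, 50, 54, 64, 68, 73]

All cut coordinates (distinct, sorted): [10, 14, 24, 29, 41, 45, 50, 54, 64, 68, 73]

Fragments:
  10→14: 4 bp
  14→24: 10 bp
  24→29: 5 bp
  29→41: 12 bp
  41→45: 4 bp
  45→50: 5 bp
  50→54: 4 bp
  54→64: 10 bp
  64→68: 4 bp
  68→73: 5 bp
  73→10 (wrap): 76-73+10 = 13 bp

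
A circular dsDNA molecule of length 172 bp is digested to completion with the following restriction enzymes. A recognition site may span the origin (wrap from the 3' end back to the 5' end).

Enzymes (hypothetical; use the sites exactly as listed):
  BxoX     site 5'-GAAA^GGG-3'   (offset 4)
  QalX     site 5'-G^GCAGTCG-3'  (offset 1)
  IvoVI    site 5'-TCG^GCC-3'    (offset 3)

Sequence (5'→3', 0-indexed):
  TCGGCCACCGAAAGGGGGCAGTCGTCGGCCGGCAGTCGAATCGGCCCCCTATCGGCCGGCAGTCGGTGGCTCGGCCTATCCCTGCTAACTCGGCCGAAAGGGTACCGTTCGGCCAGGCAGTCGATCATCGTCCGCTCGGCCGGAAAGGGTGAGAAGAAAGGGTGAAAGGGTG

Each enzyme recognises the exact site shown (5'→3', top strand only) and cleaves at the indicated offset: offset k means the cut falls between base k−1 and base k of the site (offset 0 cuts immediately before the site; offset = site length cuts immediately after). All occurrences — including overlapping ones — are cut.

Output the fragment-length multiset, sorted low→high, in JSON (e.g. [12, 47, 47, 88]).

[4,4,4,5,7,8,8,8,10,10,11,12,12,13,15,19,22]

Site scan:
  BxoX GAAAGGG/4: at [9, 95, 142, 155, 163] ⇒ [13, 99, 146, 159, 167]
  QalX GGCAGTCG/1: at [16, 30, 57, 115] ⇒ [17, 31, 58, 116]
  IvoVI TCGGCC/3: at [0, 24, 40, 51, 70, 89, 108, 135] ⇒ [3, 27, 43, 54, 73, 92, 111, 138]

All cut coordinates (distinct, sorted): [3, 13, 17, 27, 31, 43, 54, 58, 73, 92, 99, 111, 116, 138, 146, 159, 167]

Fragments:
  3→13: 10 bp
  13→17: 4 bp
  17→27: 10 bp
  27→31: 4 bp
  31→43: 12 bp
  43→54: 11 bp
  54→58: 4 bp
  58→73: 15 bp
  73→92: 19 bp
  92→99: 7 bp
  99→111: 12 bp
  111→116: 5 bp
  116→138: 22 bp
  138→146: 8 bp
  146→159: 13 bp
  159→167: 8 bp
  167→3 (wrap): 172-167+3 = 8 bp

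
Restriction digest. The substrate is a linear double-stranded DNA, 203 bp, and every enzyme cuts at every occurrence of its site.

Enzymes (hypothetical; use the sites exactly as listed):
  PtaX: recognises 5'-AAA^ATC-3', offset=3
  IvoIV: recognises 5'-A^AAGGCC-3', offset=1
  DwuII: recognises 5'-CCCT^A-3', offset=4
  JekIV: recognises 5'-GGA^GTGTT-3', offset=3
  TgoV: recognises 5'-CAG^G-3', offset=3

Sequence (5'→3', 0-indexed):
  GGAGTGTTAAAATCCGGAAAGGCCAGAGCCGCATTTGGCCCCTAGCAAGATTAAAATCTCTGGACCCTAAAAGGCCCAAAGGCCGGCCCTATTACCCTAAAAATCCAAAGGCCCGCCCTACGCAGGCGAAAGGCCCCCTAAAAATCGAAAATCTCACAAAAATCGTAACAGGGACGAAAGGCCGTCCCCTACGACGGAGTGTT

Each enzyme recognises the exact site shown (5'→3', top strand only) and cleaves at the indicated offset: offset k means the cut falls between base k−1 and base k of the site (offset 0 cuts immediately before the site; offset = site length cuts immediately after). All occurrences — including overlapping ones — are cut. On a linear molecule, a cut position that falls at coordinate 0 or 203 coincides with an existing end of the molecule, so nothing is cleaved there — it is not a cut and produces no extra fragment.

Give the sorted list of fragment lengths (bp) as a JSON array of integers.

[2,3,4,4,4,5,5,6,6,7,7,8,8,8,8,10,10,11,12,12,12,13,13,25]

Scan for sites:
  PtaX AAAATC/3: at [8, 52, 99, 140, 147, 158] ⇒ [11, 55, 102, 143, 150, 161]
  IvoIV AAAGGCC/1: at [17, 69, 77, 106, 128, 176] ⇒ [18, 70, 78, 107, 129, 177]
  DwuII CCCTA/4: at [39, 64, 86, 94, 115, 135, 186] ⇒ [43, 68, 90, 98, 119, 139, 190]
  JekIV GGAGTGTT/3: at [0, 195] ⇒ [3, 198]
  TgoV CAGG/3: at [122, 168] ⇒ [125, 171]

Pooled cuts: [3, 11, 18, 43, 55, 68, 70, 78, 90, 98, 102, 107, 119, 125, 129, 139, 143, 150, 161, 171, 177, 190, 198]

Fragments:
  [0,3): 3 bp
  [3,11): 8 bp
  [11,18): 7 bp
  [18,43): 25 bp
  [43,55): 12 bp
  [55,68): 13 bp
  [68,70): 2 bp
  [70,78): 8 bp
  [78,90): 12 bp
  [90,98): 8 bp
  [98,102): 4 bp
  [102,107): 5 bp
  [107,119): 12 bp
  [119,125): 6 bp
  [125,129): 4 bp
  [129,139): 10 bp
  [139,143): 4 bp
  [143,150): 7 bp
  [150,161): 11 bp
  [161,171): 10 bp
  [171,177): 6 bp
  [177,190): 13 bp
  [190,198): 8 bp
  [198,203): 5 bp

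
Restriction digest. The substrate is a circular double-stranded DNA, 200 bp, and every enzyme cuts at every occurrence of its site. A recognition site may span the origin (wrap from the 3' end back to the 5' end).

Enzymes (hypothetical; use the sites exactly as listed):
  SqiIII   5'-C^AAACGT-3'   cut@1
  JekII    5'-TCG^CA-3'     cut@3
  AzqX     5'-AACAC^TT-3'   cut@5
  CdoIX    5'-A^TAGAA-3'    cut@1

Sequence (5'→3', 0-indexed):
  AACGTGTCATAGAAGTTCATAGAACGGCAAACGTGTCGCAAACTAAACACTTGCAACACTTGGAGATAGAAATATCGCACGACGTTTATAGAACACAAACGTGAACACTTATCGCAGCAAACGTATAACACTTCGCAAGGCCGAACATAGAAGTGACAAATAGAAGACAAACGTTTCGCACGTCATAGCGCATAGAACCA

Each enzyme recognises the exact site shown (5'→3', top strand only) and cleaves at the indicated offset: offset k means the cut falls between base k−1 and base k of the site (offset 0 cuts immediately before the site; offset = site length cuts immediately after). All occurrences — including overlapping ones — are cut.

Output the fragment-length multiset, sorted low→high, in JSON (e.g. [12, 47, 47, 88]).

[4,4,6,7,7,8,8,9,9,10,10,10,10,11,11,12,12,12,13,13,14]

Scan for sites:
  SqiIII (CAAACGT, off=1): starts [27, 95, 117, 167, 198] → cuts [28, 96, 118, 168, 199]
  JekII (TCGCA, off=3): starts [35, 74, 111, 132, 175] → cuts [38, 77, 114, 135, 178]
  AzqX (AACACTT, off=5): starts [45, 54, 103, 126] → cuts [50, 59, 108, 131]
  CdoIX (ATAGAA, off=1): starts [8, 18, 65, 87, 146, 159, 191] → cuts [9, 19, 66, 88, 147, 160, 192]

All cut coordinates (distinct, sorted): [9, 19, 28, 38, 50, 59, 66, 77, 88, 96, 108, 114, 118, 131, 135, 147, 160, 168, 178, 192, 199]

Fragments:
  9→19: 10 bp
  19→28: 9 bp
  28→38: 10 bp
  38→50: 12 bp
  50→59: 9 bp
  59→66: 7 bp
  66→77: 11 bp
  77→88: 11 bp
  88→96: 8 bp
  96→108: 12 bp
  108→114: 6 bp
  114→118: 4 bp
  118→131: 13 bp
  131→135: 4 bp
  135→147: 12 bp
  147→160: 13 bp
  160→168: 8 bp
  168→178: 10 bp
  178→192: 14 bp
  192→199: 7 bp
  199→9 (wrap): 200-199+9 = 10 bp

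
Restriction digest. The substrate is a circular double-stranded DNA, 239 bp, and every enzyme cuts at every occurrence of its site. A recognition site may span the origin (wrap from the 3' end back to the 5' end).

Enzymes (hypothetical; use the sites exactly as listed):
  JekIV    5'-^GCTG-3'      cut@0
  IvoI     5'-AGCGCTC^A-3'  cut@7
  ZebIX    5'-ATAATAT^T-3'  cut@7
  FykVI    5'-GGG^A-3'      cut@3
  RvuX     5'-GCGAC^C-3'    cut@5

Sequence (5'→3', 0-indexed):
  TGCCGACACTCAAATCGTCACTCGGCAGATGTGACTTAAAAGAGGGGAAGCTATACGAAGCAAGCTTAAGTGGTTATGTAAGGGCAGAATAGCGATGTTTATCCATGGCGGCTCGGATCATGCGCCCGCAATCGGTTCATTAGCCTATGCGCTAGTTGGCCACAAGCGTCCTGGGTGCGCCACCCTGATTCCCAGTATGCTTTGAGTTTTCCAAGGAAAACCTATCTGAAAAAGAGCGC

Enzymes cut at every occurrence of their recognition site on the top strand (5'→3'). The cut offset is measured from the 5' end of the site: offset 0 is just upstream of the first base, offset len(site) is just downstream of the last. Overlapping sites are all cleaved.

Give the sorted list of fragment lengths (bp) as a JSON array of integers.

[49,190]

Per-enzyme occurrences:
  JekIV (GCTG, off=0): starts [237] → cuts [237]
  IvoI (AGCGCTCA, off=7): no sites
  ZebIX (ATAATATT, off=7): no sites
  FykVI (GGGA, off=3): starts [44] → cuts [47]
  RvuX (GCGACC, off=5): no sites

Pooled cuts: [47, 237]

Fragments:
  47→237: 190 bp
  237→47 (wrap): 239-237+47 = 49 bp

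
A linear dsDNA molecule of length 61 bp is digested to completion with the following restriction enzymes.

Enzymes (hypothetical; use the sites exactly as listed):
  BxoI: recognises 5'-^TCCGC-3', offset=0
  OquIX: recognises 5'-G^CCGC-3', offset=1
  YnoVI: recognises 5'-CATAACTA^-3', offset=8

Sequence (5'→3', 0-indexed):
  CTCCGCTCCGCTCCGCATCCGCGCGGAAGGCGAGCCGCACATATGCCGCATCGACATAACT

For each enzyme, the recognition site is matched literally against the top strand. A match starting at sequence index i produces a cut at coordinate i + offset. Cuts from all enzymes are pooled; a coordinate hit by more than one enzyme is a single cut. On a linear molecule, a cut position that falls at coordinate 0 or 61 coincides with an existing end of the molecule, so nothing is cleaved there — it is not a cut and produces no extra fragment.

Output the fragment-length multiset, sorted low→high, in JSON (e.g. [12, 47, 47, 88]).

Site scan:
  BxoI (TCCGC, off=0): starts [1, 6, 11, 17] → cuts [1, 6, 11, 17]
  OquIX (GCCGC, off=1): starts [33, 44] → cuts [34, 45]
  YnoVI (CATAACTA, off=8): no sites

All cut coordinates (distinct, sorted): [1, 6, 11, 17, 34, 45]

Fragment lengths:
  [0,1): 1 bp
  [1,6): 5 bp
  [6,11): 5 bp
  [11,17): 6 bp
  [17,34): 17 bp
  [34,45): 11 bp
  [45,61): 16 bp

[1,5,5,6,11,16,17]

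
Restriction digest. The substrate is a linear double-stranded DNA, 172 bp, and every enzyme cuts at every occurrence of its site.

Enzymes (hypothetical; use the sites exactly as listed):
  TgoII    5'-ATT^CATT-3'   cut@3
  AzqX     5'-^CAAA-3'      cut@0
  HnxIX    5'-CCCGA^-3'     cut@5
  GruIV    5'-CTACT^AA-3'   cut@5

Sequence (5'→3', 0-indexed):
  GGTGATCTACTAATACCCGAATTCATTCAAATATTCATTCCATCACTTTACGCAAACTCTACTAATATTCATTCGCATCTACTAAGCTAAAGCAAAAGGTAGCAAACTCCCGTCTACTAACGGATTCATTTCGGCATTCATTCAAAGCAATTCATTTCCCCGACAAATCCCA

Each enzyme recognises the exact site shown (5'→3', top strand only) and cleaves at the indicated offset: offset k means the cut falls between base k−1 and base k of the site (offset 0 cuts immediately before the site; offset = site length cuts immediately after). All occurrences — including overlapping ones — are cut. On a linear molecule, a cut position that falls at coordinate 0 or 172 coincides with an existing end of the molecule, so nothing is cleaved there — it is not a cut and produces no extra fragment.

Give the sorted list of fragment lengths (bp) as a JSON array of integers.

[3,4,4,6,8,8,9,9,9,10,10,11,11,11,12,14,16,17]

Site scan:
  TgoII (ATTCATT, off=3): starts [20, 32, 66, 123, 135, 149] → cuts [23, 35, 69, 126, 138, 152]
  AzqX (CAAA, off=0): starts [27, 52, 92, 102, 142, 163] → cuts [27, 52, 92, 102, 142, 163]
  HnxIX (CCCGA, off=5): starts [15, 158] → cuts [20, 163]
  GruIV (CTACTAA, off=5): starts [6, 58, 78, 113] → cuts [11, 63, 83, 118]

All cut coordinates (distinct, sorted): [11, 20, 23, 27, 35, 52, 63, 69, 83, 92, 102, 118, 126, 138, 142, 152, 163]

Fragment lengths:
  [0,11): 11 bp
  [11,20): 9 bp
  [20,23): 3 bp
  [23,27): 4 bp
  [27,35): 8 bp
  [35,52): 17 bp
  [52,63): 11 bp
  [63,69): 6 bp
  [69,83): 14 bp
  [83,92): 9 bp
  [92,102): 10 bp
  [102,118): 16 bp
  [118,126): 8 bp
  [126,138): 12 bp
  [138,142): 4 bp
  [142,152): 10 bp
  [152,163): 11 bp
  [163,172): 9 bp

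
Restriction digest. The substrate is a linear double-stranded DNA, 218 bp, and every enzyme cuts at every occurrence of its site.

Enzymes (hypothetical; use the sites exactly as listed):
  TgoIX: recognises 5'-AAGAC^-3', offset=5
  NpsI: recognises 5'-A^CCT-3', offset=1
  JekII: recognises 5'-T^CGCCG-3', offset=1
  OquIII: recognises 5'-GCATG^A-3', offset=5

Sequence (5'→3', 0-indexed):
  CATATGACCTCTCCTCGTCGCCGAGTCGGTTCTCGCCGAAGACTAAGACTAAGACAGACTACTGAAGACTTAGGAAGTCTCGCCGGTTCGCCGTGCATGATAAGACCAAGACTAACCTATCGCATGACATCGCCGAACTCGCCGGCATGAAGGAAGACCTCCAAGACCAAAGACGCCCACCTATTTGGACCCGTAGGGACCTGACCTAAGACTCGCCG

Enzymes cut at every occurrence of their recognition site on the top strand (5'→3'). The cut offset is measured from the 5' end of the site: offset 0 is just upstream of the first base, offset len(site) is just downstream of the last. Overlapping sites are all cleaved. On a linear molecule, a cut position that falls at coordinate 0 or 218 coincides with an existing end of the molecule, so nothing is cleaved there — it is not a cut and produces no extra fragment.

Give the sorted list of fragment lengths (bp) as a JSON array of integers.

[1,1,3,4,5,5,5,6,6,6,7,7,7,8,8,8,9,9,10,10,11,11,11,11,14,15,20]

Site scan:
  TgoIX AAGAC/5: at [38, 44, 50, 64, 101, 107, 153, 162, 169, 207] ⇒ [43, 49, 55, 69, 106, 112, 158, 167, 174, 212]
  NpsI ACCT/1: at [6, 114, 156, 178, 198, 203] ⇒ [7, 115, 157, 179, 199, 204]
  JekII TCGCCG/1: at [17, 32, 79, 87, 129, 138, 212] ⇒ [18, 33, 80, 88, 130, 139, 213]
  OquIII GCATGA/5: at [94, 121, 144] ⇒ [99, 126, 149]

Pooled cuts: [7, 18, 33, 43, 49, 55, 69, 80, 88, 99, 106, 112, 115, 126, 130, 139, 149, 157, 158, 167, 174, 179, 199, 204, 212, 213]

Fragment lengths:
  [0,7): 7 bp
  [7,18): 11 bp
  [18,33): 15 bp
  [33,43): 10 bp
  [43,49): 6 bp
  [49,55): 6 bp
  [55,69): 14 bp
  [69,80): 11 bp
  [80,88): 8 bp
  [88,99): 11 bp
  [99,106): 7 bp
  [106,112): 6 bp
  [112,115): 3 bp
  [115,126): 11 bp
  [126,130): 4 bp
  [130,139): 9 bp
  [139,149): 10 bp
  [149,157): 8 bp
  [157,158): 1 bp
  [158,167): 9 bp
  [167,174): 7 bp
  [174,179): 5 bp
  [179,199): 20 bp
  [199,204): 5 bp
  [204,212): 8 bp
  [212,213): 1 bp
  [213,218): 5 bp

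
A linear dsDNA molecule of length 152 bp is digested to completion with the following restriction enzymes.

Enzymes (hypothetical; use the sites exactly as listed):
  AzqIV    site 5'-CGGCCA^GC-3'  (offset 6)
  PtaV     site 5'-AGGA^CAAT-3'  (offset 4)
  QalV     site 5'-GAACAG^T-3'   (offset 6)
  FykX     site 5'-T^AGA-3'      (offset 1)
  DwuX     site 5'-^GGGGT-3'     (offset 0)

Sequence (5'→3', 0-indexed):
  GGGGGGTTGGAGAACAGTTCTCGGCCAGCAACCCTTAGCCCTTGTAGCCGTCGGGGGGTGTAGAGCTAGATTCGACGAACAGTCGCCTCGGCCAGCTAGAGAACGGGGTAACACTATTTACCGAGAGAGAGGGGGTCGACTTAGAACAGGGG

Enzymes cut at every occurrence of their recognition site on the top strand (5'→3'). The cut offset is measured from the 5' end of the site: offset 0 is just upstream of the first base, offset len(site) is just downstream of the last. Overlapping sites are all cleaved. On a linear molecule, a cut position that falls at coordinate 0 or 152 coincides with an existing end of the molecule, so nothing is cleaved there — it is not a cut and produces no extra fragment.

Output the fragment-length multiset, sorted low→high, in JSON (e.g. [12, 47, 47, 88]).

Per-enzyme occurrences:
  AzqIV CGGCCAGC/6: at [21, 88] ⇒ [27, 94]
  PtaV (AGGACAAT, off=4): no sites
  QalV GAACAGT/6: at [11, 76] ⇒ [17, 82]
  FykX TAGA/1: at [60, 66, 96, 141] ⇒ [61, 67, 97, 142]
  DwuX GGGGT/0: at [2, 54, 104, 131] ⇒ [2, 54, 104, 131]

All cut coordinates (distinct, sorted): [2, 17, 27, 54, 61, 67, 82, 94, 97, 104, 131, 142]

Fragments:
  [0,2): 2 bp
  [2,17): 15 bp
  [17,27): 10 bp
  [27,54): 27 bp
  [54,61): 7 bp
  [61,67): 6 bp
  [67,82): 15 bp
  [82,94): 12 bp
  [94,97): 3 bp
  [97,104): 7 bp
  [104,131): 27 bp
  [131,142): 11 bp
  [142,152): 10 bp

[2,3,6,7,7,10,10,11,12,15,15,27,27]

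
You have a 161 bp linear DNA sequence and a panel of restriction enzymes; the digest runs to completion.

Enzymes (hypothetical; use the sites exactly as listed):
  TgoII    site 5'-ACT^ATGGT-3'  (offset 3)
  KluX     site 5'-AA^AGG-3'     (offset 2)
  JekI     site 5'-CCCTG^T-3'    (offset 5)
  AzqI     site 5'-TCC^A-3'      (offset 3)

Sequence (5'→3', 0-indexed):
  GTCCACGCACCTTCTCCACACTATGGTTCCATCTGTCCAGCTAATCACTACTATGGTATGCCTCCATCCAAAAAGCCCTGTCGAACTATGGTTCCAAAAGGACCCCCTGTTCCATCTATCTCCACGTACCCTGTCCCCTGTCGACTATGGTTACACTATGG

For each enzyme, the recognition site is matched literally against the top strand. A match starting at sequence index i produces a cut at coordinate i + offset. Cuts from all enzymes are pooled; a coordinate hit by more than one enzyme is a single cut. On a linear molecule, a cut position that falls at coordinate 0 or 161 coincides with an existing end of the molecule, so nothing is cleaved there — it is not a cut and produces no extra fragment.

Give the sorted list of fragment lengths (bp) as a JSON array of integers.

[3,4,4,4,5,6,7,7,8,8,8,10,10,11,11,13,13,14,15]

Per-enzyme occurrences:
  TgoII ACTATGGT/3: at [19, 49, 84, 143] ⇒ [22, 52, 87, 146]
  KluX AAAGG/2: at [96] ⇒ [98]
  JekI CCCTGT/5: at [75, 104, 128, 135] ⇒ [80, 109, 133, 140]
  AzqI TCCA/3: at [1, 14, 27, 35, 62, 66, 92, 110, 120] ⇒ [4, 17, 30, 38, 65, 69, 95, 113, 123]

Pooled cuts: [4, 17, 22, 30, 38, 52, 65, 69, 80, 87, 95, 98, 109, 113, 123, 133, 140, 146]

Fragments:
  [0,4): 4 bp
  [4,17): 13 bp
  [17,22): 5 bp
  [22,30): 8 bp
  [30,38): 8 bp
  [38,52): 14 bp
  [52,65): 13 bp
  [65,69): 4 bp
  [69,80): 11 bp
  [80,87): 7 bp
  [87,95): 8 bp
  [95,98): 3 bp
  [98,109): 11 bp
  [109,113): 4 bp
  [113,123): 10 bp
  [123,133): 10 bp
  [133,140): 7 bp
  [140,146): 6 bp
  [146,161): 15 bp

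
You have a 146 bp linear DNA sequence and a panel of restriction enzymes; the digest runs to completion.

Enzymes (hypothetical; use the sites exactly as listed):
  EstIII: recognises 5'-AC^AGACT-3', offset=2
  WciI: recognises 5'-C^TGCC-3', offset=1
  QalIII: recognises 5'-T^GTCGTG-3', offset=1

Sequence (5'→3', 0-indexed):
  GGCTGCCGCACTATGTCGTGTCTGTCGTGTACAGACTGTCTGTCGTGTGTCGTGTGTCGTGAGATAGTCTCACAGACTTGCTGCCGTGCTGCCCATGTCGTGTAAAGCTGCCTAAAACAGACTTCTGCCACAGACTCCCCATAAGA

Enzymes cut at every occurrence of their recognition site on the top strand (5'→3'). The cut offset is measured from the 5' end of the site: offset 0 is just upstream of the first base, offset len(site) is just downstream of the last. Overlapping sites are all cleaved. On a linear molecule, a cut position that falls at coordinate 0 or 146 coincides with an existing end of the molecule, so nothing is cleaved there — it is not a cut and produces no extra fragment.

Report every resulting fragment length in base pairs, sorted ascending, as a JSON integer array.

[3,6,7,7,7,7,8,8,9,9,9,10,11,12,15,18]

Scan for sites:
  EstIII (ACAGACT, off=2): starts [30, 71, 116, 129] → cuts [32, 73, 118, 131]
  WciI (CTGCC, off=1): starts [2, 80, 88, 107, 124] → cuts [3, 81, 89, 108, 125]
  QalIII (TGTCGTG, off=1): starts [13, 22, 40, 47, 54, 95] → cuts [14, 23, 41, 48, 55, 96]

All cut coordinates (distinct, sorted): [3, 14, 23, 32, 41, 48, 55, 73, 81, 89, 96, 108, 118, 125, 131]

Fragments:
  [0,3): 3 bp
  [3,14): 11 bp
  [14,23): 9 bp
  [23,32): 9 bp
  [32,41): 9 bp
  [41,48): 7 bp
  [48,55): 7 bp
  [55,73): 18 bp
  [73,81): 8 bp
  [81,89): 8 bp
  [89,96): 7 bp
  [96,108): 12 bp
  [108,118): 10 bp
  [118,125): 7 bp
  [125,131): 6 bp
  [131,146): 15 bp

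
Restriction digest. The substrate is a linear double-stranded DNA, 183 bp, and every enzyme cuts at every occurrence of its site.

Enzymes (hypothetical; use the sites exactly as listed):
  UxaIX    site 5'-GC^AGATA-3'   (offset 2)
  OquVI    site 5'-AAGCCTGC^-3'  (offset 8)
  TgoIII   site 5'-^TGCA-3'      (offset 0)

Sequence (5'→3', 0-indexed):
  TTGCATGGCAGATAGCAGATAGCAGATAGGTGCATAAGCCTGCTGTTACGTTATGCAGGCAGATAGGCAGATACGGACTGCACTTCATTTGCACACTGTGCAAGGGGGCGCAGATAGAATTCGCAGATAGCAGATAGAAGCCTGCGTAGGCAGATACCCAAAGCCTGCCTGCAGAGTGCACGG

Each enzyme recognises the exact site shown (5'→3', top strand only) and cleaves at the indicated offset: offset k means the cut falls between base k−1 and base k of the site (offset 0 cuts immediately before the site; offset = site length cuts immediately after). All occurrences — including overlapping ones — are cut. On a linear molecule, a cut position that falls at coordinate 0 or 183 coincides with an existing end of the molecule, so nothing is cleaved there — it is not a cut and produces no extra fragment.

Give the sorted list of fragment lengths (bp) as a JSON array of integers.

Scan for sites:
  UxaIX (GCAGATA, off=2): starts [7, 14, 21, 58, 66, 109, 122, 129, 149] → cuts [9, 16, 23, 60, 68, 111, 124, 131, 151]
  OquVI (AAGCCTGC, off=8): starts [35, 137, 160] → cuts [43, 145, 168]
  TgoIII (TGCA, off=0): starts [1, 30, 53, 78, 89, 98, 169, 176] → cuts [1, 30, 53, 78, 89, 98, 169, 176]

Pooled cuts: [1, 9, 16, 23, 30, 43, 53, 60, 68, 78, 89, 98, 111, 124, 131, 145, 151, 168, 169, 176]

Fragments:
  [0,1): 1 bp
  [1,9): 8 bp
  [9,16): 7 bp
  [16,23): 7 bp
  [23,30): 7 bp
  [30,43): 13 bp
  [43,53): 10 bp
  [53,60): 7 bp
  [60,68): 8 bp
  [68,78): 10 bp
  [78,89): 11 bp
  [89,98): 9 bp
  [98,111): 13 bp
  [111,124): 13 bp
  [124,131): 7 bp
  [131,145): 14 bp
  [145,151): 6 bp
  [151,168): 17 bp
  [168,169): 1 bp
  [169,176): 7 bp
  [176,183): 7 bp

[1,1,6,7,7,7,7,7,7,7,8,8,9,10,10,11,13,13,13,14,17]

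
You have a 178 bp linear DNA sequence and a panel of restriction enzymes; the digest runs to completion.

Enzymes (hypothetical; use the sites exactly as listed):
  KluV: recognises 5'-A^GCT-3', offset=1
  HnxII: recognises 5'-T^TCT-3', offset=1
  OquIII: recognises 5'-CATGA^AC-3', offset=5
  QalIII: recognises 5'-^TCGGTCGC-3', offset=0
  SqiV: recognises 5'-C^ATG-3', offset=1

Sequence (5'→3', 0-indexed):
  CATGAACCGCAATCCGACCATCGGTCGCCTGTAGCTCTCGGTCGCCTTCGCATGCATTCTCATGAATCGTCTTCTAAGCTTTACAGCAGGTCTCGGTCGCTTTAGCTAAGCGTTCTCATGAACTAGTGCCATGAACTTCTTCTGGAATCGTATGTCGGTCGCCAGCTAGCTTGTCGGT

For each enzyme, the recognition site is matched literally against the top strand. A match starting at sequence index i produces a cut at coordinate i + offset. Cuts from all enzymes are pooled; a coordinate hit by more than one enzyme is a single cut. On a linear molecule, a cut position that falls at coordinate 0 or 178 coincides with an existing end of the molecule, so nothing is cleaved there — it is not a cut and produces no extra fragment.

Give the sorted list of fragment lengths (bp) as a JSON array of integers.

Scan for sites:
  KluV (AGCT, off=1): starts [32, 76, 103, 163, 167] → cuts [33, 77, 104, 164, 168]
  HnxII (TTCT, off=1): starts [56, 71, 112, 136, 139] → cuts [57, 72, 113, 137, 140]
  OquIII (CATGAAC, off=5): starts [0, 116, 129] → cuts [5, 121, 134]
  QalIII (TCGGTCGC, off=0): starts [20, 37, 92, 154] → cuts [20, 37, 92, 154]
  SqiV (CATG, off=1): starts [0, 50, 60, 116, 129] → cuts [1, 51, 61, 117, 130]

All cut coordinates (distinct, sorted): [1, 5, 20, 33, 37, 51, 57, 61, 72, 77, 92, 104, 113, 117, 121, 130, 134, 137, 140, 154, 164, 168]

Fragments:
  [0,1): 1 bp
  [1,5): 4 bp
  [5,20): 15 bp
  [20,33): 13 bp
  [33,37): 4 bp
  [37,51): 14 bp
  [51,57): 6 bp
  [57,61): 4 bp
  [61,72): 11 bp
  [72,77): 5 bp
  [77,92): 15 bp
  [92,104): 12 bp
  [104,113): 9 bp
  [113,117): 4 bp
  [117,121): 4 bp
  [121,130): 9 bp
  [130,134): 4 bp
  [134,137): 3 bp
  [137,140): 3 bp
  [140,154): 14 bp
  [154,164): 10 bp
  [164,168): 4 bp
  [168,178): 10 bp

[1,3,3,4,4,4,4,4,4,4,5,6,9,9,10,10,11,12,13,14,14,15,15]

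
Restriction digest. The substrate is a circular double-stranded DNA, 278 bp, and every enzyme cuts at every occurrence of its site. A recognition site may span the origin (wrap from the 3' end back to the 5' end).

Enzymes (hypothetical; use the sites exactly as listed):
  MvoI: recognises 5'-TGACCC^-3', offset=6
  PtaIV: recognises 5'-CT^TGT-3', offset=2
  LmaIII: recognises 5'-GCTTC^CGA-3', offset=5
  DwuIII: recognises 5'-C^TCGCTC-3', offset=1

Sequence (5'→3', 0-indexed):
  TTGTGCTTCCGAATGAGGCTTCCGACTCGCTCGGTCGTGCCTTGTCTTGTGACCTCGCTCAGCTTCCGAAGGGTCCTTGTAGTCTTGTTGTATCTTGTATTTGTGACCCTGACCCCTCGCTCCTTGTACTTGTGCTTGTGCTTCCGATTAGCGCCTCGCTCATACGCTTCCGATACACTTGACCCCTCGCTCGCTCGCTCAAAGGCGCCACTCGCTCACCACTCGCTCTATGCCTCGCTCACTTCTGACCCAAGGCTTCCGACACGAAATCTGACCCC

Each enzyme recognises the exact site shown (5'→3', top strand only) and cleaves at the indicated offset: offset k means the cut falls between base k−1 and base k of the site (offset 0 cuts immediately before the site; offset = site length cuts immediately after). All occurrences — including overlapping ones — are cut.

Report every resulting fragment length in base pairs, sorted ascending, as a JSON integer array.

Per-enzyme occurrences:
  MvoI (TGACCC, off=6): starts [103, 109, 179, 245, 271] → cuts [109, 115, 185, 251, 277]
  PtaIV (CTTGT, off=2): starts [40, 45, 75, 83, 93, 122, 128, 134, 277] → cuts [1, 42, 47, 77, 85, 95, 124, 130, 136]
  LmaIII (GCTTCCGA, off=5): starts [4, 17, 61, 139, 165, 254] → cuts [9, 22, 66, 144, 170, 259]
  DwuIII (CTCGCTC, off=1): starts [25, 53, 115, 154, 185, 189, 193, 210, 221, 233] → cuts [26, 54, 116, 155, 186, 190, 194, 211, 222, 234]

Pooled cuts: [1, 9, 22, 26, 42, 47, 54, 66, 77, 85, 95, 109, 115, 116, 124, 130, 136, 144, 155, 170, 185, 186, 190, 194, 211, 222, 234, 251, 259, 277]

Fragment lengths:
  1→9: 8 bp
  9→22: 13 bp
  22→26: 4 bp
  26→42: 16 bp
  42→47: 5 bp
  47→54: 7 bp
  54→66: 12 bp
  66→77: 11 bp
  77→85: 8 bp
  85→95: 10 bp
  95→109: 14 bp
  109→115: 6 bp
  115→116: 1 bp
  116→124: 8 bp
  124→130: 6 bp
  130→136: 6 bp
  136→144: 8 bp
  144→155: 11 bp
  155→170: 15 bp
  170→185: 15 bp
  185→186: 1 bp
  186→190: 4 bp
  190→194: 4 bp
  194→211: 17 bp
  211→222: 11 bp
  222→234: 12 bp
  234→251: 17 bp
  251→259: 8 bp
  259→277: 18 bp
  277→1 (wrap): 278-277+1 = 2 bp

[1,1,2,4,4,4,5,6,6,6,7,8,8,8,8,8,10,11,11,11,12,12,13,14,15,15,16,17,17,18]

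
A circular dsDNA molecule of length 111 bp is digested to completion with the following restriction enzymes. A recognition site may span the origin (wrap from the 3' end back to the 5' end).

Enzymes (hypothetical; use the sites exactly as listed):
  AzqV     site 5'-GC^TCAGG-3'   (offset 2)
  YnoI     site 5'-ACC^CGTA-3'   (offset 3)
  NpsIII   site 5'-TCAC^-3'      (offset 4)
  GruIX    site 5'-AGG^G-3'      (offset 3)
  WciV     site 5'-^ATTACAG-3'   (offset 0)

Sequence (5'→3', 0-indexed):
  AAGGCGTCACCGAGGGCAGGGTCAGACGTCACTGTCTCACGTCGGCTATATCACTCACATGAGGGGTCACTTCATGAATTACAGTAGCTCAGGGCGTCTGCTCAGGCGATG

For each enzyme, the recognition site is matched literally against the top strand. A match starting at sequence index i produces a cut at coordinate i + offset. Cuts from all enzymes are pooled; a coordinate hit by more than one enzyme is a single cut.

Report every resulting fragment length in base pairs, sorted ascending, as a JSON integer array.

[4,5,5,5,6,6,7,8,8,11,12,14,20]

Site scan:
  AzqV (GCTCAGG, off=2): starts [86, 99] → cuts [88, 101]
  YnoI (ACCCGTA, off=3): no sites
  NpsIII (TCAC, off=4): starts [6, 28, 36, 50, 54, 66] → cuts [10, 32, 40, 54, 58, 70]
  GruIX (AGGG, off=3): starts [12, 17, 61, 90] → cuts [15, 20, 64, 93]
  WciV (ATTACAG, off=0): starts [77] → cuts [77]

All cut coordinates (distinct, sorted): [10, 15, 20, 32, 40, 54, 58, 64, 70, 77, 88, 93, 101]

Fragments:
  10→15: 5 bp
  15→20: 5 bp
  20→32: 12 bp
  32→40: 8 bp
  40→54: 14 bp
  54→58: 4 bp
  58→64: 6 bp
  64→70: 6 bp
  70→77: 7 bp
  77→88: 11 bp
  88→93: 5 bp
  93→101: 8 bp
  101→10 (wrap): 111-101+10 = 20 bp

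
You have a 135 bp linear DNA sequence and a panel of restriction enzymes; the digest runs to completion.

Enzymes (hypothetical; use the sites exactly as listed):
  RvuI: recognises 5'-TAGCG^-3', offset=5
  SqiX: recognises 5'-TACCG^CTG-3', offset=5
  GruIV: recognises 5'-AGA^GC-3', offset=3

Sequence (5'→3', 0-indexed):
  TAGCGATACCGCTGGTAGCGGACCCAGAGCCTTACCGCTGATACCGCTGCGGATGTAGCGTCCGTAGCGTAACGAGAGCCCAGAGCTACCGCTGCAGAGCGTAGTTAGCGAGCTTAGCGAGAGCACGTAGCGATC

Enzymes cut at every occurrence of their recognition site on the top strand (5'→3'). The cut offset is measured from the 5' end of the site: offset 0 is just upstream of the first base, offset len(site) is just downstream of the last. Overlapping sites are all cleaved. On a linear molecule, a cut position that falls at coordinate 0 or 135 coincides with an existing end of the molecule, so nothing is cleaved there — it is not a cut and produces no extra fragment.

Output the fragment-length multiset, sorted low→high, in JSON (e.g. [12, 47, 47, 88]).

Scan for sites:
  RvuI TAGCG/5: at [0, 15, 55, 64, 105, 114, 127] ⇒ [5, 20, 60, 69, 110, 119, 132]
  SqiX TACCGCTG/5: at [6, 32, 41, 86] ⇒ [11, 37, 46, 91]
  GruIV AGAGC/3: at [25, 74, 81, 95, 119] ⇒ [28, 77, 84, 98, 122]

Pooled cuts: [5, 11, 20, 28, 37, 46, 60, 69, 77, 84, 91, 98, 110, 119, 122, 132]

Fragments:
  [0,5): 5 bp
  [5,11): 6 bp
  [11,20): 9 bp
  [20,28): 8 bp
  [28,37): 9 bp
  [37,46): 9 bp
  [46,60): 14 bp
  [60,69): 9 bp
  [69,77): 8 bp
  [77,84): 7 bp
  [84,91): 7 bp
  [91,98): 7 bp
  [98,110): 12 bp
  [110,119): 9 bp
  [119,122): 3 bp
  [122,132): 10 bp
  [132,135): 3 bp

[3,3,5,6,7,7,7,8,8,9,9,9,9,9,10,12,14]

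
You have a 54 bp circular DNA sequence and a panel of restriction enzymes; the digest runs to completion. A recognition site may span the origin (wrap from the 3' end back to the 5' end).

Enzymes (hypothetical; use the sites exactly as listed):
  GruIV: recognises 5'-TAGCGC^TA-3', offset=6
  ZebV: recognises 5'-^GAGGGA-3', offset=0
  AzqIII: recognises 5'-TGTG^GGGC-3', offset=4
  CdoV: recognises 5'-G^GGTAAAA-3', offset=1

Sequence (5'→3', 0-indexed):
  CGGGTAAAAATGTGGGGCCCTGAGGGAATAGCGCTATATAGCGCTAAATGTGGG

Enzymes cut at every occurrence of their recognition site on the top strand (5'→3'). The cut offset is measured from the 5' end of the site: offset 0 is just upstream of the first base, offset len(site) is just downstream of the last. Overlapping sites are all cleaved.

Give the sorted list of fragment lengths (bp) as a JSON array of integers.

Site scan:
  GruIV (TAGCGCTA, off=6): starts [28, 38] → cuts [34, 44]
  ZebV (GAGGGA, off=0): starts [21] → cuts [21]
  AzqIII (TGTGGGGC, off=4): starts [10] → cuts [14]
  CdoV (GGGTAAAA, off=1): starts [1] → cuts [2]

Pooled cuts: [2, 14, 21, 34, 44]

Fragment lengths:
  2→14: 12 bp
  14→21: 7 bp
  21→34: 13 bp
  34→44: 10 bp
  44→2 (wrap): 54-44+2 = 12 bp

[7,10,12,12,13]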